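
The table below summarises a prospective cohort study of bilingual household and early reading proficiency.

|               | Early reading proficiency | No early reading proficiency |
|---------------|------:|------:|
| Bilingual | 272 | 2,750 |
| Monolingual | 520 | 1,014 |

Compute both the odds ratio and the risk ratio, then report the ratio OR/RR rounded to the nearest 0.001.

Cells: a = 272, b = 2750, c = 520, d = 1014.
OR = (272·1014)/(2750·520) = 275808/1430000 = 0.19287
Risk in exposed = 272/3022 = 0.09001; risk in unexposed = 520/1534 = 0.33898; RR = 0.26552
OR/RR = 0.19287 / 0.26552 = 0.72640
The outcome is not rare, so the OR lies further from 1 than the RR.

0.726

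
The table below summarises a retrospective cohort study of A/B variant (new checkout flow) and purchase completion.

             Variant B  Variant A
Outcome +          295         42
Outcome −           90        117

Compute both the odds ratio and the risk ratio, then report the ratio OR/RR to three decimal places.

3.148

Reading the table with exposure as columns: a = 295 (Variant B, case), b = 90 (Variant B, non-case), c = 42 (Variant A, case), d = 117.
OR = (295·117)/(90·42) = 34515/3780 = 9.13095
Risk in exposed = 295/385 = 0.76623; risk in unexposed = 42/159 = 0.26415; RR = 2.90074
OR/RR = 9.13095 / 2.90074 = 3.14780
The outcome is not rare, so the OR lies further from 1 than the RR.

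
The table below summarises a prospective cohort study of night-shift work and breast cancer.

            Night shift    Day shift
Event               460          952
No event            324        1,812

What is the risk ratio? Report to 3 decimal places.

Reading the table with exposure as columns: a = 460 (Night shift, case), b = 324 (Night shift, non-case), c = 952 (Day shift, case), d = 1812.
Risk in exposed = 460/784 = 0.58673; risk in unexposed = 952/2764 = 0.34443.
RR = 0.58673 / 0.34443 = 1.70350
The risk among the exposed is 1.70 times that among the unexposed.

1.704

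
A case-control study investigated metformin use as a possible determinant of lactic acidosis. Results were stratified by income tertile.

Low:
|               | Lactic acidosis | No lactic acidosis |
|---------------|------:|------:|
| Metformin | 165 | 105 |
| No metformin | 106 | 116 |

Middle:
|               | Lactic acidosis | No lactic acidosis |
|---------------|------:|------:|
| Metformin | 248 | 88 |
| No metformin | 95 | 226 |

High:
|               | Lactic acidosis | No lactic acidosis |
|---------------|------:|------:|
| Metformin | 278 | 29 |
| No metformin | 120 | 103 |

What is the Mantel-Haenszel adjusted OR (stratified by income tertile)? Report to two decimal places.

OR_MH = Σ(aᵢdᵢ/nᵢ) / Σ(bᵢcᵢ/nᵢ), where nᵢ is the stratum total.
Stratum 1 (Low): n = 492; a·d/n = 165·116/492 = 38.9024; b·c/n = 105·106/492 = 22.6220
Stratum 2 (Middle): n = 657; a·d/n = 248·226/657 = 85.3090; b·c/n = 88·95/657 = 12.7245
Stratum 3 (High): n = 530; a·d/n = 278·103/530 = 54.0264; b·c/n = 29·120/530 = 6.5660
OR_MH = (38.9024 + 85.3090 + 54.0264) / (22.6220 + 12.7245 + 6.5660) = 178.2378 / 41.9125 = 4.25262

4.25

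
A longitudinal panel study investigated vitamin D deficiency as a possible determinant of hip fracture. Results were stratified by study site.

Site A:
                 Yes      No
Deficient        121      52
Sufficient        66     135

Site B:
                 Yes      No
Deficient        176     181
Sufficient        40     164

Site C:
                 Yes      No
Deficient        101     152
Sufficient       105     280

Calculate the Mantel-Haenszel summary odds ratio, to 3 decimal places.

OR_MH = Σ(aᵢdᵢ/nᵢ) / Σ(bᵢcᵢ/nᵢ), where nᵢ is the stratum total.
Stratum 1 (Site A): n = 374; a·d/n = 121·135/374 = 43.6765; b·c/n = 52·66/374 = 9.1765
Stratum 2 (Site B): n = 561; a·d/n = 176·164/561 = 51.4510; b·c/n = 181·40/561 = 12.9055
Stratum 3 (Site C): n = 638; a·d/n = 101·280/638 = 44.3260; b·c/n = 152·105/638 = 25.0157
OR_MH = (43.6765 + 51.4510 + 44.3260) / (9.1765 + 12.9055 + 25.0157) = 139.4535 / 47.0977 = 2.96094

2.961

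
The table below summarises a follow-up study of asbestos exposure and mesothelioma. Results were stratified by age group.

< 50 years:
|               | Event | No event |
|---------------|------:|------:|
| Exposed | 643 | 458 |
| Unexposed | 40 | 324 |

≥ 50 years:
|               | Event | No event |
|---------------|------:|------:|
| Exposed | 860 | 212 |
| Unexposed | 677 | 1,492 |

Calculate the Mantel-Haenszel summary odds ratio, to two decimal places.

9.48

OR_MH = Σ(aᵢdᵢ/nᵢ) / Σ(bᵢcᵢ/nᵢ), where nᵢ is the stratum total.
Stratum 1 (< 50 years): n = 1465; a·d/n = 643·324/1465 = 142.2061; b·c/n = 458·40/1465 = 12.5051
Stratum 2 (≥ 50 years): n = 3241; a·d/n = 860·1492/3241 = 395.9025; b·c/n = 212·677/3241 = 44.2839
OR_MH = (142.2061 + 395.9025) / (12.5051 + 44.2839) = 538.1086 / 56.7890 = 9.47558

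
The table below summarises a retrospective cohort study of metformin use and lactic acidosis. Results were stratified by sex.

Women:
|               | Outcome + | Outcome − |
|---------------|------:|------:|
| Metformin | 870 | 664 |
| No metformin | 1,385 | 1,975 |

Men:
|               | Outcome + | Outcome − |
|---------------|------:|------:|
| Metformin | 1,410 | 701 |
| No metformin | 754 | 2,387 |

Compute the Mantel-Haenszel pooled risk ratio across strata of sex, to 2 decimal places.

RR_MH = Σ(aᵢ·n₀ᵢ/nᵢ) / Σ(cᵢ·n₁ᵢ/nᵢ), with n₁ᵢ = aᵢ+bᵢ (exposed), n₀ᵢ = cᵢ+dᵢ (unexposed), nᵢ = n₁ᵢ+n₀ᵢ.
Stratum 1 (Women): n₁ = 1534, n₀ = 3360, n = 4894; a·n₀/n = 870·3360/4894 = 597.3028; c·n₁/n = 1385·1534/4894 = 434.1214
Stratum 2 (Men): n₁ = 2111, n₀ = 3141, n = 5252; a·n₀/n = 1410·3141/5252 = 843.2616; c·n₁/n = 754·2111/5252 = 303.0644
RR_MH = (597.3028 + 843.2616) / (434.1214 + 303.0644) = 1440.5644 / 737.1857 = 1.95414

1.95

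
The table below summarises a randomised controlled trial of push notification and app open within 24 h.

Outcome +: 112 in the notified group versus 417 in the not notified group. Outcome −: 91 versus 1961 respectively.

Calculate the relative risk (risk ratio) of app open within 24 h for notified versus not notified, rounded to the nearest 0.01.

From the description: a = 112, b = 91, c = 417, d = 1961.
Risk in exposed = 112/203 = 0.55172; risk in unexposed = 417/2378 = 0.17536.
RR = 0.55172 / 0.17536 = 3.14628
The risk among the exposed is 3.15 times that among the unexposed.

3.15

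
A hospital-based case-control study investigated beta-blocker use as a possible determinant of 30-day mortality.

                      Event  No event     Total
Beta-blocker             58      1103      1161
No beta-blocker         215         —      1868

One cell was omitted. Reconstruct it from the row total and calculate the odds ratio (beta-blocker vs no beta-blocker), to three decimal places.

The missing cell is in the unexposed row: 1868 − 215 = 1653.
So a = 58, b = 1103, c = 215, d = 1653.
OR = (a·d)/(b·c) = (58 × 1653) / (1103 × 215) = 95874 / 237145 = 0.40428

0.404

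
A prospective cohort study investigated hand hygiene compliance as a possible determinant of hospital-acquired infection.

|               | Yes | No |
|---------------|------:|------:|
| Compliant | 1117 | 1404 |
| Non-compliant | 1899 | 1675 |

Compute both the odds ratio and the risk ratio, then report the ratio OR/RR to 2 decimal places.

0.84

Cells: a = 1117, b = 1404, c = 1899, d = 1675.
OR = (1117·1675)/(1404·1899) = 1870975/2666196 = 0.70174
Risk in exposed = 1117/2521 = 0.44308; risk in unexposed = 1899/3574 = 0.53134; RR = 0.83389
OR/RR = 0.70174 / 0.83389 = 0.84152
The outcome is not rare, so the OR lies further from 1 than the RR.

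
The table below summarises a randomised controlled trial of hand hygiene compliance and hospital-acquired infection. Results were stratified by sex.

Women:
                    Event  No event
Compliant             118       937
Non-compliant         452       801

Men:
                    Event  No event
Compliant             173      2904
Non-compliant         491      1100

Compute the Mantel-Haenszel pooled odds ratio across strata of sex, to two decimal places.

0.17

OR_MH = Σ(aᵢdᵢ/nᵢ) / Σ(bᵢcᵢ/nᵢ), where nᵢ is the stratum total.
Stratum 1 (Women): n = 2308; a·d/n = 118·801/2308 = 40.9523; b·c/n = 937·452/2308 = 183.5026
Stratum 2 (Men): n = 4668; a·d/n = 173·1100/4668 = 40.7669; b·c/n = 2904·491/4668 = 305.4550
OR_MH = (40.9523 + 40.7669) / (183.5026 + 305.4550) = 81.7193 / 488.9576 = 0.16713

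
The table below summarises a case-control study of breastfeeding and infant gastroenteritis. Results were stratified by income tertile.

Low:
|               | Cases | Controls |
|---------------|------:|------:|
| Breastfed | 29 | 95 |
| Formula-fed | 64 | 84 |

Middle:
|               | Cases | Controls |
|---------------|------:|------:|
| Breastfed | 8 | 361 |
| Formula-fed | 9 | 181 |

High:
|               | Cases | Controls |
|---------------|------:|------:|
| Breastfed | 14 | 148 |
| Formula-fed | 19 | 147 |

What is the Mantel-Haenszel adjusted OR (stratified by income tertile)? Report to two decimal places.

0.49

OR_MH = Σ(aᵢdᵢ/nᵢ) / Σ(bᵢcᵢ/nᵢ), where nᵢ is the stratum total.
Stratum 1 (Low): n = 272; a·d/n = 29·84/272 = 8.9559; b·c/n = 95·64/272 = 22.3529
Stratum 2 (Middle): n = 559; a·d/n = 8·181/559 = 2.5903; b·c/n = 361·9/559 = 5.8122
Stratum 3 (High): n = 328; a·d/n = 14·147/328 = 6.2744; b·c/n = 148·19/328 = 8.5732
OR_MH = (8.9559 + 2.5903 + 6.2744) / (22.3529 + 5.8122 + 8.5732) = 17.8206 / 36.7383 = 0.48507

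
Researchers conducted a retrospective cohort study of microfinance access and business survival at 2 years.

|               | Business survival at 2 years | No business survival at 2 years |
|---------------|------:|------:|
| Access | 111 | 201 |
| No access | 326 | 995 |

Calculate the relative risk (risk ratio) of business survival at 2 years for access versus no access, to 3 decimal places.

1.442

Cells: a = 111, b = 201, c = 326, d = 995.
Risk in exposed = 111/312 = 0.35577; risk in unexposed = 326/1321 = 0.24678.
RR = 0.35577 / 0.24678 = 1.44163
The risk among the exposed is 1.44 times that among the unexposed.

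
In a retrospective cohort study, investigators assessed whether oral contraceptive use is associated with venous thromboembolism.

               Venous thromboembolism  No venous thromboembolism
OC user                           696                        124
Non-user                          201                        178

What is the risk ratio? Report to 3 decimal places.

Cells: a = 696, b = 124, c = 201, d = 178.
Risk in exposed = 696/820 = 0.84878; risk in unexposed = 201/379 = 0.53034.
RR = 0.84878 / 0.53034 = 1.60044
The risk among the exposed is 1.60 times that among the unexposed.

1.600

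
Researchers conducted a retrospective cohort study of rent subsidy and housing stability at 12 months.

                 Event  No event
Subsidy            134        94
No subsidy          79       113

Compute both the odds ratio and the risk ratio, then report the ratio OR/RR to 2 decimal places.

1.43

Cells: a = 134, b = 94, c = 79, d = 113.
OR = (134·113)/(94·79) = 15142/7426 = 2.03905
Risk in exposed = 134/228 = 0.58772; risk in unexposed = 79/192 = 0.41146; RR = 1.42838
OR/RR = 2.03905 / 1.42838 = 1.42753
The outcome is not rare, so the OR lies further from 1 than the RR.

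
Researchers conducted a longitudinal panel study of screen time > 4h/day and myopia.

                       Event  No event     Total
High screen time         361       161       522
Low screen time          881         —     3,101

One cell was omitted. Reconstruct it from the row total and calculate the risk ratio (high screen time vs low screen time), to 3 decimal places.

The missing cell is in the unexposed row: 3101 − 881 = 2220.
So a = 361, b = 161, c = 881, d = 2220.
RR = [a/(a+b)] / [c/(c+d)] = (361/522) / (881/3101) = 0.69157/0.28410 = 2.43424

2.434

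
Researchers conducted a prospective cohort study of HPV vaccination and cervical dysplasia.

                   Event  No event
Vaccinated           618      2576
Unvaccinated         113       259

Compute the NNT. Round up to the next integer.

10

Risk in treated group = 618/3194 = 0.19349; risk in control = 113/372 = 0.30376.
Absolute risk reduction = 0.30376 − 0.19349 = 0.11028
NNT = 1 / ARR = 1 / 0.11028 = 9.068 → round up → 10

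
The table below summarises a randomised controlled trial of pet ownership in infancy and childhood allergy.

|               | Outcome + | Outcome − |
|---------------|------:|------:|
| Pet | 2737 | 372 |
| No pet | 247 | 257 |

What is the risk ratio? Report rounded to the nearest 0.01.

1.80

Cells: a = 2737, b = 372, c = 247, d = 257.
Risk in exposed = 2737/3109 = 0.88035; risk in unexposed = 247/504 = 0.49008.
RR = 0.88035 / 0.49008 = 1.79634
The risk among the exposed is 1.80 times that among the unexposed.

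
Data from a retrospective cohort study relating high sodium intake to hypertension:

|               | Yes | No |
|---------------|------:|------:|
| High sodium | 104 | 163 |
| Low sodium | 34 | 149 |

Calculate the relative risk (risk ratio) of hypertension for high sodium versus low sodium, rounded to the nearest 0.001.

2.096

Cells: a = 104, b = 163, c = 34, d = 149.
Risk in exposed = 104/267 = 0.38951; risk in unexposed = 34/183 = 0.18579.
RR = 0.38951 / 0.18579 = 2.09650
The risk among the exposed is 2.10 times that among the unexposed.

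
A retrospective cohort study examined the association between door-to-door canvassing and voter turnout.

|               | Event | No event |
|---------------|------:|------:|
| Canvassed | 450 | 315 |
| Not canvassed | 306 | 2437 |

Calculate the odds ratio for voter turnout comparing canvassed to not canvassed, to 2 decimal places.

11.38

Cells: a = 450, b = 315, c = 306, d = 2437.
OR = (a·d)/(b·c) = (450 × 2437) / (315 × 306) = 1096650 / 96390 = 11.37722
The odds of voter turnout are about 11.38 times as high in the canvassed group.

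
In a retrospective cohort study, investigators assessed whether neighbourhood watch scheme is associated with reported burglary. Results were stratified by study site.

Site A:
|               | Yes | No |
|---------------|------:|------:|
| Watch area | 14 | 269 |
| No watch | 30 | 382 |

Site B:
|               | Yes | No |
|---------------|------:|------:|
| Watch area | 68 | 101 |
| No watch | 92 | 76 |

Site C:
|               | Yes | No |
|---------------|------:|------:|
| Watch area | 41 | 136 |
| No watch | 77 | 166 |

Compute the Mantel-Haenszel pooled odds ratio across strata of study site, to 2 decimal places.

0.61

OR_MH = Σ(aᵢdᵢ/nᵢ) / Σ(bᵢcᵢ/nᵢ), where nᵢ is the stratum total.
Stratum 1 (Site A): n = 695; a·d/n = 14·382/695 = 7.6950; b·c/n = 269·30/695 = 11.6115
Stratum 2 (Site B): n = 337; a·d/n = 68·76/337 = 15.3353; b·c/n = 101·92/337 = 27.5727
Stratum 3 (Site C): n = 420; a·d/n = 41·166/420 = 16.2048; b·c/n = 136·77/420 = 24.9333
OR_MH = (7.6950 + 15.3353 + 16.2048) / (11.6115 + 27.5727 + 24.9333) = 39.2350 / 64.1175 = 0.61192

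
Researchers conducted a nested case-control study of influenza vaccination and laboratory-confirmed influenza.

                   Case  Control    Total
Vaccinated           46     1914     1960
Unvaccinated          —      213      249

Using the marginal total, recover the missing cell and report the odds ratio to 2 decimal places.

0.14

The missing cell is in the unexposed row: 249 − 213 = 36.
So a = 46, b = 1914, c = 36, d = 213.
OR = (a·d)/(b·c) = (46 × 213) / (1914 × 36) = 9798 / 68904 = 0.14220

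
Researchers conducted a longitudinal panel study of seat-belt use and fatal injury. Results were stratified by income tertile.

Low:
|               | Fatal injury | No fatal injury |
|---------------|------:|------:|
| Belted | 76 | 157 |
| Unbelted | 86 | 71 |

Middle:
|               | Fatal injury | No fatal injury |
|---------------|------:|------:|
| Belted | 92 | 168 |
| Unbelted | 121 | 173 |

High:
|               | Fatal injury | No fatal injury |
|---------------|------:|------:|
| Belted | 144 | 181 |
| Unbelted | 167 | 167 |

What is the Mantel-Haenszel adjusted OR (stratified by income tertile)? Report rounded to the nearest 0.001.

OR_MH = Σ(aᵢdᵢ/nᵢ) / Σ(bᵢcᵢ/nᵢ), where nᵢ is the stratum total.
Stratum 1 (Low): n = 390; a·d/n = 76·71/390 = 13.8359; b·c/n = 157·86/390 = 34.6205
Stratum 2 (Middle): n = 554; a·d/n = 92·173/554 = 28.7292; b·c/n = 168·121/554 = 36.6931
Stratum 3 (High): n = 659; a·d/n = 144·167/659 = 36.4917; b·c/n = 181·167/659 = 45.8680
OR_MH = (13.8359 + 28.7292 + 36.4917) / (34.6205 + 36.6931 + 45.8680) = 79.0568 / 117.1816 = 0.67465

0.675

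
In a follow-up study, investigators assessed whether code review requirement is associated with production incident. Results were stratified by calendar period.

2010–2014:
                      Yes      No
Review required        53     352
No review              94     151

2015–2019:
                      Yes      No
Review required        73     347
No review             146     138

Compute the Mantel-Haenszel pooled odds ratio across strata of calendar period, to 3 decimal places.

0.217

OR_MH = Σ(aᵢdᵢ/nᵢ) / Σ(bᵢcᵢ/nᵢ), where nᵢ is the stratum total.
Stratum 1 (2010–2014): n = 650; a·d/n = 53·151/650 = 12.3123; b·c/n = 352·94/650 = 50.9046
Stratum 2 (2015–2019): n = 704; a·d/n = 73·138/704 = 14.3097; b·c/n = 347·146/704 = 71.9631
OR_MH = (12.3123 + 14.3097) / (50.9046 + 71.9631) = 26.6220 / 122.8677 = 0.21667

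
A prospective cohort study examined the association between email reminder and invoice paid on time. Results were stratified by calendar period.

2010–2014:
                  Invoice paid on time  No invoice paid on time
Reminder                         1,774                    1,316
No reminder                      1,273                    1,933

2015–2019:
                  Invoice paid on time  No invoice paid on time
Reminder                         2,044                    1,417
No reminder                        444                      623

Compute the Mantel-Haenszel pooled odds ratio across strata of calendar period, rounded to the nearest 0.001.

2.039

OR_MH = Σ(aᵢdᵢ/nᵢ) / Σ(bᵢcᵢ/nᵢ), where nᵢ is the stratum total.
Stratum 1 (2010–2014): n = 6296; a·d/n = 1774·1933/6296 = 544.6541; b·c/n = 1316·1273/6296 = 266.0845
Stratum 2 (2015–2019): n = 4528; a·d/n = 2044·623/4528 = 281.2306; b·c/n = 1417·444/4528 = 138.9461
OR_MH = (544.6541 + 281.2306) / (266.0845 + 138.9461) = 825.8846 / 405.0306 = 2.03907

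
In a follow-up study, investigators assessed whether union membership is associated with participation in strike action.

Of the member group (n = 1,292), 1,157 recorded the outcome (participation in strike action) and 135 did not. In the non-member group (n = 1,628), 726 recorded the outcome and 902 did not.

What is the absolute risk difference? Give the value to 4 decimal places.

0.4496

From the description: a = 1157, b = 135, c = 726, d = 902.
Risk in exposed = 1157/1292 = 0.895511; risk in unexposed = 726/1628 = 0.445946.
Risk difference = 0.895511 − 0.445946 = 0.449565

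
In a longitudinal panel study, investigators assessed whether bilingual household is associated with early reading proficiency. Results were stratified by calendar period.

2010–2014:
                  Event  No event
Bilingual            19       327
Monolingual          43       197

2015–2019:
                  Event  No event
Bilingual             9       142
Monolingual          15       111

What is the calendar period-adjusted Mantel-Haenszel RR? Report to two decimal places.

RR_MH = Σ(aᵢ·n₀ᵢ/nᵢ) / Σ(cᵢ·n₁ᵢ/nᵢ), with n₁ᵢ = aᵢ+bᵢ (exposed), n₀ᵢ = cᵢ+dᵢ (unexposed), nᵢ = n₁ᵢ+n₀ᵢ.
Stratum 1 (2010–2014): n₁ = 346, n₀ = 240, n = 586; a·n₀/n = 19·240/586 = 7.7816; c·n₁/n = 43·346/586 = 25.3891
Stratum 2 (2015–2019): n₁ = 151, n₀ = 126, n = 277; a·n₀/n = 9·126/277 = 4.0939; c·n₁/n = 15·151/277 = 8.1769
RR_MH = (7.7816 + 4.0939) / (25.3891 + 8.1769) = 11.8754 / 33.5660 = 0.35379

0.35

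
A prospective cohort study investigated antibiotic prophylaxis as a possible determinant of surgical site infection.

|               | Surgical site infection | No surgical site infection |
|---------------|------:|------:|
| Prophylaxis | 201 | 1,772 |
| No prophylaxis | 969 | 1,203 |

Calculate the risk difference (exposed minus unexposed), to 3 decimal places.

-0.344

Cells: a = 201, b = 1772, c = 969, d = 1203.
Risk in exposed = 201/1973 = 0.101875; risk in unexposed = 969/2172 = 0.446133.
Risk difference = 0.101875 − 0.446133 = -0.344257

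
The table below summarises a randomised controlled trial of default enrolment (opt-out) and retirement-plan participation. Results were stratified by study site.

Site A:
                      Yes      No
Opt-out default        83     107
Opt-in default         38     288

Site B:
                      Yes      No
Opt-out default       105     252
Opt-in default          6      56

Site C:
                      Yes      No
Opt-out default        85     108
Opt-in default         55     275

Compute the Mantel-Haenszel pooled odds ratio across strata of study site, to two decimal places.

OR_MH = Σ(aᵢdᵢ/nᵢ) / Σ(bᵢcᵢ/nᵢ), where nᵢ is the stratum total.
Stratum 1 (Site A): n = 516; a·d/n = 83·288/516 = 46.3256; b·c/n = 107·38/516 = 7.8798
Stratum 2 (Site B): n = 419; a·d/n = 105·56/419 = 14.0334; b·c/n = 252·6/419 = 3.6086
Stratum 3 (Site C): n = 523; a·d/n = 85·275/523 = 44.6941; b·c/n = 108·55/523 = 11.3576
OR_MH = (46.3256 + 14.0334 + 44.6941) / (7.8798 + 3.6086 + 11.3576) = 105.0531 / 22.8460 = 4.59832

4.60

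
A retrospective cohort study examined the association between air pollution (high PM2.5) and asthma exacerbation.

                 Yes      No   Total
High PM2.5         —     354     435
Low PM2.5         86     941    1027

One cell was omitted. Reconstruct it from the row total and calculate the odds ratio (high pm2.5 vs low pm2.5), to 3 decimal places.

The missing cell is in the exposed row: 435 − 354 = 81.
So a = 81, b = 354, c = 86, d = 941.
OR = (a·d)/(b·c) = (81 × 941) / (354 × 86) = 76221 / 30444 = 2.50365

2.504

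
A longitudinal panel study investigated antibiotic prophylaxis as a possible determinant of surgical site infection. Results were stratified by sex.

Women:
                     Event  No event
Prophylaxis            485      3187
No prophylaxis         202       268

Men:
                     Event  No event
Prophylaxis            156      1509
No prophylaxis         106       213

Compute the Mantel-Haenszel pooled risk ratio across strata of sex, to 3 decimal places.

RR_MH = Σ(aᵢ·n₀ᵢ/nᵢ) / Σ(cᵢ·n₁ᵢ/nᵢ), with n₁ᵢ = aᵢ+bᵢ (exposed), n₀ᵢ = cᵢ+dᵢ (unexposed), nᵢ = n₁ᵢ+n₀ᵢ.
Stratum 1 (Women): n₁ = 3672, n₀ = 470, n = 4142; a·n₀/n = 485·470/4142 = 55.0338; c·n₁/n = 202·3672/4142 = 179.0787
Stratum 2 (Men): n₁ = 1665, n₀ = 319, n = 1984; a·n₀/n = 156·319/1984 = 25.0827; c·n₁/n = 106·1665/1984 = 88.9567
RR_MH = (55.0338 + 25.0827) / (179.0787 + 88.9567) = 80.1165 / 268.0354 = 0.29890

0.299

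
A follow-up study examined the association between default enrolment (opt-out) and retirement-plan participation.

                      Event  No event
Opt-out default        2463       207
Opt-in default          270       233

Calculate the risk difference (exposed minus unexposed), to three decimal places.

Cells: a = 2463, b = 207, c = 270, d = 233.
Risk in exposed = 2463/2670 = 0.922472; risk in unexposed = 270/503 = 0.536779.
Risk difference = 0.922472 − 0.536779 = 0.385693

0.386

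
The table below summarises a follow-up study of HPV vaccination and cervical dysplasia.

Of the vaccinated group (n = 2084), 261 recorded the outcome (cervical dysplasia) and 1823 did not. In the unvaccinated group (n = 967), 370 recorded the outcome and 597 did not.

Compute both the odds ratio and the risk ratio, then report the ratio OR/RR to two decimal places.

0.71

From the description: a = 261, b = 1823, c = 370, d = 597.
OR = (261·597)/(1823·370) = 155817/674510 = 0.23101
Risk in exposed = 261/2084 = 0.12524; risk in unexposed = 370/967 = 0.38263; RR = 0.32732
OR/RR = 0.23101 / 0.32732 = 0.70576
The outcome is not rare, so the OR lies further from 1 than the RR.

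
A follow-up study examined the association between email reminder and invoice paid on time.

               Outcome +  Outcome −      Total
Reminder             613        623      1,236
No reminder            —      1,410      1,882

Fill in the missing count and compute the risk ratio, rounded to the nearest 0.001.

1.978

The missing cell is in the unexposed row: 1882 − 1410 = 472.
So a = 613, b = 623, c = 472, d = 1410.
RR = [a/(a+b)] / [c/(c+d)] = (613/1236) / (472/1882) = 0.49595/0.25080 = 1.97751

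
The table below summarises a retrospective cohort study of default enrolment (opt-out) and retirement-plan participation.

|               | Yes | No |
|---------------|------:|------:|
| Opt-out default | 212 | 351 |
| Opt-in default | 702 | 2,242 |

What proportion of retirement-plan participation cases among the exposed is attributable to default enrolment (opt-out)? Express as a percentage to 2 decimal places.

Cells: a = 212, b = 351, c = 702, d = 2242.
Risk in exposed = 212/563 = 0.37655; risk in unexposed = 702/2944 = 0.23845.
RR = 0.37655/0.23845 = 1.57917
AR% = (RR − 1)/RR × 100 = (1.57917 − 1)/1.57917 × 100 = 36.6755%

36.68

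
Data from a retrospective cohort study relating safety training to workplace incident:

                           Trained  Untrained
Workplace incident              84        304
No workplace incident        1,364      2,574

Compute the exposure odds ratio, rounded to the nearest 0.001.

Reading the table with exposure as columns: a = 84 (Trained, case), b = 1364 (Trained, non-case), c = 304 (Untrained, case), d = 2574.
OR = (a·d)/(b·c) = (84 × 2574) / (1364 × 304) = 216216 / 414656 = 0.52143
Exposure is associated with lower odds of workplace incident (OR = 0.52 < 1).

0.521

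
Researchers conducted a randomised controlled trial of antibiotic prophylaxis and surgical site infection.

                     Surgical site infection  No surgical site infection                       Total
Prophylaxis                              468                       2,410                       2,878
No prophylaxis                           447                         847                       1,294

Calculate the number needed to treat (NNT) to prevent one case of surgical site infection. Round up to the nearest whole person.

Risk in treated group = 468/2878 = 0.16261; risk in control = 447/1294 = 0.34544.
Absolute risk reduction = 0.34544 − 0.16261 = 0.18283
NNT = 1 / ARR = 1 / 0.18283 = 5.470 → round up → 6

6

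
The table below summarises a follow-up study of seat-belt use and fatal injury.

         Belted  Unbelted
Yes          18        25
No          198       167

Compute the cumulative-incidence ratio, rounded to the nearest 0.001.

Reading the table with exposure as columns: a = 18 (Belted, case), b = 198 (Belted, non-case), c = 25 (Unbelted, case), d = 167.
Risk in exposed = 18/216 = 0.08333; risk in unexposed = 25/192 = 0.13021.
RR = 0.08333 / 0.13021 = 0.64000
The risk is 36% lower among the exposed than among the unexposed.

0.640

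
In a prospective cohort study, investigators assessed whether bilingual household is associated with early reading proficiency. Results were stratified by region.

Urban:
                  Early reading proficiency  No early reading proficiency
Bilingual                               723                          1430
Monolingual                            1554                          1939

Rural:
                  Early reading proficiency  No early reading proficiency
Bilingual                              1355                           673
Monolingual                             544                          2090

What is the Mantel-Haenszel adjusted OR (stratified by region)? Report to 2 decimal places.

1.81

OR_MH = Σ(aᵢdᵢ/nᵢ) / Σ(bᵢcᵢ/nᵢ), where nᵢ is the stratum total.
Stratum 1 (Urban): n = 5646; a·d/n = 723·1939/5646 = 248.2991; b·c/n = 1430·1554/5646 = 393.5919
Stratum 2 (Rural): n = 4662; a·d/n = 1355·2090/4662 = 607.4539; b·c/n = 673·544/4662 = 78.5311
OR_MH = (248.2991 + 607.4539) / (393.5919 + 78.5311) = 855.7530 / 472.1230 = 1.81256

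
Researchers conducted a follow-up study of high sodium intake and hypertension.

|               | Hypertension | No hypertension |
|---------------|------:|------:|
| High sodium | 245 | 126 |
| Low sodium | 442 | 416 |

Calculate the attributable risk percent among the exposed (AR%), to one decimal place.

Cells: a = 245, b = 126, c = 442, d = 416.
Risk in exposed = 245/371 = 0.66038; risk in unexposed = 442/858 = 0.51515.
RR = 0.66038/0.51515 = 1.28191
AR% = (RR − 1)/RR × 100 = (1.28191 − 1)/1.28191 × 100 = 21.9913%

22.0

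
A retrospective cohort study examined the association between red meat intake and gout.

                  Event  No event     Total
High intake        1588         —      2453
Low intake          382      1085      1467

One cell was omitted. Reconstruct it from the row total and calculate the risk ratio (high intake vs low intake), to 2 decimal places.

2.49

The missing cell is in the exposed row: 2453 − 1588 = 865.
So a = 1588, b = 865, c = 382, d = 1085.
RR = [a/(a+b)] / [c/(c+d)] = (1588/2453) / (382/1467) = 0.64737/0.26040 = 2.48611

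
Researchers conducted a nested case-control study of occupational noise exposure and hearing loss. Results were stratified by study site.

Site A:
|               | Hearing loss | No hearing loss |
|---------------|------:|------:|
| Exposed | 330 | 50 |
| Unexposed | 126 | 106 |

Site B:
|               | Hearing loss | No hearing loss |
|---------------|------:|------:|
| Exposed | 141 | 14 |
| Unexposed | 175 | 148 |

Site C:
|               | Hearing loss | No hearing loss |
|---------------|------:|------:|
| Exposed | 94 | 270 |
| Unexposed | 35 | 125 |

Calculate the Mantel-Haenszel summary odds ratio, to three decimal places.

OR_MH = Σ(aᵢdᵢ/nᵢ) / Σ(bᵢcᵢ/nᵢ), where nᵢ is the stratum total.
Stratum 1 (Site A): n = 612; a·d/n = 330·106/612 = 57.1569; b·c/n = 50·126/612 = 10.2941
Stratum 2 (Site B): n = 478; a·d/n = 141·148/478 = 43.6569; b·c/n = 14·175/478 = 5.1255
Stratum 3 (Site C): n = 524; a·d/n = 94·125/524 = 22.4237; b·c/n = 270·35/524 = 18.0344
OR_MH = (57.1569 + 43.6569 + 22.4237) / (10.2941 + 5.1255 + 18.0344) = 123.2374 / 33.4540 = 3.68379

3.684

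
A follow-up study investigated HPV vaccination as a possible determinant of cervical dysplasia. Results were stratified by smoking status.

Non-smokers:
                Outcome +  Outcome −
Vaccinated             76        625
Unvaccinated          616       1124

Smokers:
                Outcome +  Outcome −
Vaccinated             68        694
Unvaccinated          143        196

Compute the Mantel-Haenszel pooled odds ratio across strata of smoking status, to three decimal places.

OR_MH = Σ(aᵢdᵢ/nᵢ) / Σ(bᵢcᵢ/nᵢ), where nᵢ is the stratum total.
Stratum 1 (Non-smokers): n = 2441; a·d/n = 76·1124/2441 = 34.9955; b·c/n = 625·616/2441 = 157.7222
Stratum 2 (Smokers): n = 1101; a·d/n = 68·196/1101 = 12.1054; b·c/n = 694·143/1101 = 90.1381
OR_MH = (34.9955 + 12.1054) / (157.7222 + 90.1381) = 47.1009 / 247.8603 = 0.19003

0.190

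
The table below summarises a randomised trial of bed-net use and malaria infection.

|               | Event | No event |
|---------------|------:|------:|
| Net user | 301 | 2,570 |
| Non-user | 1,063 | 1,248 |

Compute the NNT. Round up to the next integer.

Risk in treated group = 301/2871 = 0.10484; risk in control = 1063/2311 = 0.45997.
Absolute risk reduction = 0.45997 − 0.10484 = 0.35513
NNT = 1 / ARR = 1 / 0.35513 = 2.816 → round up → 3

3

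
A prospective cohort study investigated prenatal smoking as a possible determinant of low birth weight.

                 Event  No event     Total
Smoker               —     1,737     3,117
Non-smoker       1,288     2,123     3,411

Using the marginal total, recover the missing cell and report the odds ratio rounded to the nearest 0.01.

1.31

The missing cell is in the exposed row: 3117 − 1737 = 1380.
So a = 1380, b = 1737, c = 1288, d = 2123.
OR = (a·d)/(b·c) = (1380 × 2123) / (1737 × 1288) = 2929740 / 2237256 = 1.30952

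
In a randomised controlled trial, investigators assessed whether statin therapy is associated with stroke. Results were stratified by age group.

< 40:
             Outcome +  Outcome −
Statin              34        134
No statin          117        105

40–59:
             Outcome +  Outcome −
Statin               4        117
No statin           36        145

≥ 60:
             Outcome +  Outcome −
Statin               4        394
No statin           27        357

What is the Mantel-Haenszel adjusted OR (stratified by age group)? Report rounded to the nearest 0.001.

0.190

OR_MH = Σ(aᵢdᵢ/nᵢ) / Σ(bᵢcᵢ/nᵢ), where nᵢ is the stratum total.
Stratum 1 (< 40): n = 390; a·d/n = 34·105/390 = 9.1538; b·c/n = 134·117/390 = 40.2000
Stratum 2 (40–59): n = 302; a·d/n = 4·145/302 = 1.9205; b·c/n = 117·36/302 = 13.9470
Stratum 3 (≥ 60): n = 782; a·d/n = 4·357/782 = 1.8261; b·c/n = 394·27/782 = 13.6036
OR_MH = (9.1538 + 1.9205 + 1.8261) / (40.2000 + 13.9470 + 13.6036) = 12.9005 / 67.7506 = 0.19041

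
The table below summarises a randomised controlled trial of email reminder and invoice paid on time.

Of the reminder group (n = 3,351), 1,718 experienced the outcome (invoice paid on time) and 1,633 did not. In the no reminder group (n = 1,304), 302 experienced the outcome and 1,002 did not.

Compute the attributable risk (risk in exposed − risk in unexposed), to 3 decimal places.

From the description: a = 1718, b = 1633, c = 302, d = 1002.
Risk in exposed = 1718/3351 = 0.512683; risk in unexposed = 302/1304 = 0.231595.
Risk difference = 0.512683 − 0.231595 = 0.281088

0.281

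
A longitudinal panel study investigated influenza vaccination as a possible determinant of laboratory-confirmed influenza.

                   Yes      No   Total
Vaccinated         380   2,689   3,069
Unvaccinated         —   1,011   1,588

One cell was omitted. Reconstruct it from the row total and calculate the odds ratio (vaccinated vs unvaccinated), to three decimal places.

0.248

The missing cell is in the unexposed row: 1588 − 1011 = 577.
So a = 380, b = 2689, c = 577, d = 1011.
OR = (a·d)/(b·c) = (380 × 1011) / (2689 × 577) = 384180 / 1551553 = 0.24761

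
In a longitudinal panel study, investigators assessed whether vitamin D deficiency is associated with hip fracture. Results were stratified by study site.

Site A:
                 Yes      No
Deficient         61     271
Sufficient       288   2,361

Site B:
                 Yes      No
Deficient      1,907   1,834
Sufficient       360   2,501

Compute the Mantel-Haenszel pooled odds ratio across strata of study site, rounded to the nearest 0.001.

6.108

OR_MH = Σ(aᵢdᵢ/nᵢ) / Σ(bᵢcᵢ/nᵢ), where nᵢ is the stratum total.
Stratum 1 (Site A): n = 2981; a·d/n = 61·2361/2981 = 48.3130; b·c/n = 271·288/2981 = 26.1818
Stratum 2 (Site B): n = 6602; a·d/n = 1907·2501/6602 = 722.4185; b·c/n = 1834·360/6602 = 100.0061
OR_MH = (48.3130 + 722.4185) / (26.1818 + 100.0061) = 770.7315 / 126.1879 = 6.10781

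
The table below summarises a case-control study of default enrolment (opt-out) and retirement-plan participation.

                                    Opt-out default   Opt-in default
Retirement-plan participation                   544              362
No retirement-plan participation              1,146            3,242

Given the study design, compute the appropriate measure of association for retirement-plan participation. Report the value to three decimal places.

Reading the table with exposure as columns: a = 544 (Opt-out default, case), b = 1146 (Opt-out default, non-case), c = 362 (Opt-in default, case), d = 3242.
This is a case-control study: participants were sampled on outcome status, so risks in the source population cannot be estimated directly — relative risk is not valid here. The odds ratio is the appropriate measure.
OR = (a·d)/(b·c) = (544 × 3242) / (1146 × 362) = 1763648 / 414852 = 4.25127

4.251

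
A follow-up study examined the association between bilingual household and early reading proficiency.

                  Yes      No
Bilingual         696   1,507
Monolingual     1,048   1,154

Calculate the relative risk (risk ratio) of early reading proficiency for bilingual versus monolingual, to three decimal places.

Cells: a = 696, b = 1507, c = 1048, d = 1154.
Risk in exposed = 696/2203 = 0.31593; risk in unexposed = 1048/2202 = 0.47593.
RR = 0.31593 / 0.47593 = 0.66382
The risk is 34% lower among the exposed than among the unexposed.

0.664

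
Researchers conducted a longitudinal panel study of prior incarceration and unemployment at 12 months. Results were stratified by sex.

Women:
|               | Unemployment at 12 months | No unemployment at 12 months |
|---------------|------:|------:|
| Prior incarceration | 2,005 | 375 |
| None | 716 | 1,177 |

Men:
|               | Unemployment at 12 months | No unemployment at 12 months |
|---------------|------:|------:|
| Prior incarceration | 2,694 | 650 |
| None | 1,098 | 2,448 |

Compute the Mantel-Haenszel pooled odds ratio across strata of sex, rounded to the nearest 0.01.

9.07

OR_MH = Σ(aᵢdᵢ/nᵢ) / Σ(bᵢcᵢ/nᵢ), where nᵢ is the stratum total.
Stratum 1 (Women): n = 4273; a·d/n = 2005·1177/4273 = 552.2783; b·c/n = 375·716/4273 = 62.8364
Stratum 2 (Men): n = 6890; a·d/n = 2694·2448/6890 = 957.1716; b·c/n = 650·1098/6890 = 103.5849
OR_MH = (552.2783 + 957.1716) / (62.8364 + 103.5849) = 1509.4498 / 166.4213 = 9.07005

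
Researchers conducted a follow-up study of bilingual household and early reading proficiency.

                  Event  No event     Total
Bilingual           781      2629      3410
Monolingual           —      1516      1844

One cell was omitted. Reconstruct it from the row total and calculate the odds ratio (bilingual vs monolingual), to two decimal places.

1.37

The missing cell is in the unexposed row: 1844 − 1516 = 328.
So a = 781, b = 2629, c = 328, d = 1516.
OR = (a·d)/(b·c) = (781 × 1516) / (2629 × 328) = 1183996 / 862312 = 1.37305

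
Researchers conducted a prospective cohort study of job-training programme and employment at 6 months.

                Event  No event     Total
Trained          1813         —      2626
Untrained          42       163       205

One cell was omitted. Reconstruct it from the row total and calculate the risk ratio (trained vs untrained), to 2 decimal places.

The missing cell is in the exposed row: 2626 − 1813 = 813.
So a = 1813, b = 813, c = 42, d = 163.
RR = [a/(a+b)] / [c/(c+d)] = (1813/2626) / (42/205) = 0.69040/0.20488 = 3.36983

3.37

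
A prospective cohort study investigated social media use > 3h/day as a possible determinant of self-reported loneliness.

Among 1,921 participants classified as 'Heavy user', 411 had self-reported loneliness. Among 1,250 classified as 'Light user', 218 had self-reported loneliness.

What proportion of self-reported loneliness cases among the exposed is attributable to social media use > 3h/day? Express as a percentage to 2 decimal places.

From the description: a = 411, b = 1510, c = 218, d = 1032.
Risk in exposed = 411/1921 = 0.21395; risk in unexposed = 218/1250 = 0.17440.
RR = 0.21395/0.17440 = 1.22678
AR% = (RR − 1)/RR × 100 = (1.22678 − 1)/1.22678 × 100 = 18.4860%

18.49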